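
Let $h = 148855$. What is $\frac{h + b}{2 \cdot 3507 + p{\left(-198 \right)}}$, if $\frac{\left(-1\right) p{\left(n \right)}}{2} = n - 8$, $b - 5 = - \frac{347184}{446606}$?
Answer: $\frac{16620355494}{829124039} \approx 20.046$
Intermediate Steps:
$b = \frac{942923}{223303}$ ($b = 5 - \frac{347184}{446606} = 5 - \frac{173592}{223303} = \frac{942923}{223303} \approx 4.2226$)
$p{\left(n \right)} = 16 - 2 n$ ($p{\left(n \right)} = - 2 \left(n - 8\right) = - 2 \left(-8 + n\right) = 16 - 2 n$)
$\frac{h + b}{2 \cdot 3507 + p{\left(-198 \right)}} = \frac{148855 + \frac{942923}{223303}}{2 \cdot 3507 + \left(16 - -396\right)} = \frac{33240710988}{223303 \left(7014 + \left(16 + 396\right)\right)} = \frac{33240710988}{223303 \left(7014 + 412\right)} = \frac{33240710988}{223303 \cdot 7426} = \frac{33240710988}{223303} \cdot \frac{1}{7426} = \frac{16620355494}{829124039}$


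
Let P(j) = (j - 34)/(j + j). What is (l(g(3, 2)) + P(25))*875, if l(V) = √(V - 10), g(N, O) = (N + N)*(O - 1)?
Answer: -315/2 + 1750*I ≈ -157.5 + 1750.0*I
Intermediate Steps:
P(j) = (-34 + j)/(2*j) (P(j) = (-34 + j)/((2*j)) = (-34 + j)*(1/(2*j)) = (-34 + j)/(2*j))
g(N, O) = 2*N*(-1 + O) (g(N, O) = (2*N)*(-1 + O) = 2*N*(-1 + O))
l(V) = √(-10 + V)
(l(g(3, 2)) + P(25))*875 = (√(-10 + 2*3*(-1 + 2)) + (½)*(-34 + 25)/25)*875 = (√(-10 + 2*3*1) + (½)*(1/25)*(-9))*875 = (√(-10 + 6) - 9/50)*875 = (√(-4) - 9/50)*875 = (2*I - 9/50)*875 = (-9/50 + 2*I)*875 = -315/2 + 1750*I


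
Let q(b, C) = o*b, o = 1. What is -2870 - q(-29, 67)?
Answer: -2841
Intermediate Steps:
q(b, C) = b (q(b, C) = 1*b = b)
-2870 - q(-29, 67) = -2870 - 1*(-29) = -2870 + 29 = -2841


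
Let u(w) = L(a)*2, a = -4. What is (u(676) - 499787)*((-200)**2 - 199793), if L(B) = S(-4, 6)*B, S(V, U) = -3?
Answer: 79858629059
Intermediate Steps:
L(B) = -3*B
u(w) = 24 (u(w) = -3*(-4)*2 = 12*2 = 24)
(u(676) - 499787)*((-200)**2 - 199793) = (24 - 499787)*((-200)**2 - 199793) = -499763*(40000 - 199793) = -499763*(-159793) = 79858629059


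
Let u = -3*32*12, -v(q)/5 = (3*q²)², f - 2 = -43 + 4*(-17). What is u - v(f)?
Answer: 6352116093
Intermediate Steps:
f = -109 (f = 2 + (-43 + 4*(-17)) = 2 + (-43 - 68) = 2 - 111 = -109)
v(q) = -45*q⁴ (v(q) = -5*9*q⁴ = -45*q⁴)
u = -1152 (u = -96*12 = -1152)
u - v(f) = -1152 - (-45)*(-109)⁴ = -1152 - (-45)*141158161 = -1152 - 1*(-6352117245) = -1152 + 6352117245 = 6352116093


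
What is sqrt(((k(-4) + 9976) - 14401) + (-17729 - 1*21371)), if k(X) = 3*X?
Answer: I*sqrt(43537) ≈ 208.66*I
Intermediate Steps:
sqrt(((k(-4) + 9976) - 14401) + (-17729 - 1*21371)) = sqrt(((3*(-4) + 9976) - 14401) + (-17729 - 1*21371)) = sqrt(((-12 + 9976) - 14401) + (-17729 - 21371)) = sqrt((9964 - 14401) - 39100) = sqrt(-4437 - 39100) = sqrt(-43537) = I*sqrt(43537)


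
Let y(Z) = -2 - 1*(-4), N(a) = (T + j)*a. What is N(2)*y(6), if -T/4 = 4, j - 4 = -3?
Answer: -60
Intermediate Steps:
j = 1 (j = 4 - 3 = 1)
T = -16 (T = -4*4 = -16)
N(a) = -15*a (N(a) = (-16 + 1)*a = -15*a)
y(Z) = 2 (y(Z) = -2 + 4 = 2)
N(2)*y(6) = -15*2*2 = -30*2 = -60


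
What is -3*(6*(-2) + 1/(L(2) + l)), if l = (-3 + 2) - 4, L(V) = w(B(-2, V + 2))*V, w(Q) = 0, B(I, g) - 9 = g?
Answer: 183/5 ≈ 36.600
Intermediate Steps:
B(I, g) = 9 + g
L(V) = 0 (L(V) = 0*V = 0)
l = -5 (l = -1 - 4 = -5)
-3*(6*(-2) + 1/(L(2) + l)) = -3*(6*(-2) + 1/(0 - 5)) = -3*(-12 + 1/(-5)) = -3*(-12 - ⅕) = -3*(-61/5) = 183/5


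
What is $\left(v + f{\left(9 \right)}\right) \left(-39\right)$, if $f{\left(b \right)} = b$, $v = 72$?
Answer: $-3159$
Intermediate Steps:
$\left(v + f{\left(9 \right)}\right) \left(-39\right) = \left(72 + 9\right) \left(-39\right) = 81 \left(-39\right) = -3159$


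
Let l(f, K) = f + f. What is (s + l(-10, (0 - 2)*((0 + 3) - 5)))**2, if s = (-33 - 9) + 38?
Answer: 576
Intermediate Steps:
l(f, K) = 2*f
s = -4 (s = -42 + 38 = -4)
(s + l(-10, (0 - 2)*((0 + 3) - 5)))**2 = (-4 + 2*(-10))**2 = (-4 - 20)**2 = (-24)**2 = 576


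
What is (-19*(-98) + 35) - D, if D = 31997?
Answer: -30100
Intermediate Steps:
(-19*(-98) + 35) - D = (-19*(-98) + 35) - 1*31997 = (1862 + 35) - 31997 = 1897 - 31997 = -30100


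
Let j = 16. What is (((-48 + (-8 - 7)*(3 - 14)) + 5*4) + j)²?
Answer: 23409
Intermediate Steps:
(((-48 + (-8 - 7)*(3 - 14)) + 5*4) + j)² = (((-48 + (-8 - 7)*(3 - 14)) + 5*4) + 16)² = (((-48 - 15*(-11)) + 20) + 16)² = (((-48 + 165) + 20) + 16)² = ((117 + 20) + 16)² = (137 + 16)² = 153² = 23409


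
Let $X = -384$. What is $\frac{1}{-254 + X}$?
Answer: $- \frac{1}{638} \approx -0.0015674$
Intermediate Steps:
$\frac{1}{-254 + X} = \frac{1}{-254 - 384} = \frac{1}{-638} = - \frac{1}{638}$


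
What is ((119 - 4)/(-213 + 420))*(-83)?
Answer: -415/9 ≈ -46.111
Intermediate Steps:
((119 - 4)/(-213 + 420))*(-83) = (115/207)*(-83) = (115*(1/207))*(-83) = (5/9)*(-83) = -415/9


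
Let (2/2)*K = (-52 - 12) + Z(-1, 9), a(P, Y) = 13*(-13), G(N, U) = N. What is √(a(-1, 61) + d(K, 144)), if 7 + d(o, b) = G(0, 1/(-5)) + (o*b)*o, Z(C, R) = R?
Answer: 4*√27214 ≈ 659.87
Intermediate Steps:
a(P, Y) = -169
K = -55 (K = (-52 - 12) + 9 = -64 + 9 = -55)
d(o, b) = -7 + b*o² (d(o, b) = -7 + (0 + (o*b)*o) = -7 + (0 + (b*o)*o) = -7 + (0 + b*o²) = -7 + b*o²)
√(a(-1, 61) + d(K, 144)) = √(-169 + (-7 + 144*(-55)²)) = √(-169 + (-7 + 144*3025)) = √(-169 + (-7 + 435600)) = √(-169 + 435593) = √435424 = 4*√27214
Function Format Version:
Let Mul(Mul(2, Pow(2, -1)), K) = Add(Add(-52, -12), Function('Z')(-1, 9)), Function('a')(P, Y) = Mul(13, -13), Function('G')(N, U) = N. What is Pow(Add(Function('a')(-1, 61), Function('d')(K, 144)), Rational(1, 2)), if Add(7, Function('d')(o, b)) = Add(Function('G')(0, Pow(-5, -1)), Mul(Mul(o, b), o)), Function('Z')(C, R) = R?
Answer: Mul(4, Pow(27214, Rational(1, 2))) ≈ 659.87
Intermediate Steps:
Function('a')(P, Y) = -169
K = -55 (K = Add(Add(-52, -12), 9) = Add(-64, 9) = -55)
Function('d')(o, b) = Add(-7, Mul(b, Pow(o, 2))) (Function('d')(o, b) = Add(-7, Add(0, Mul(Mul(o, b), o))) = Add(-7, Add(0, Mul(Mul(b, o), o))) = Add(-7, Add(0, Mul(b, Pow(o, 2)))) = Add(-7, Mul(b, Pow(o, 2))))
Pow(Add(Function('a')(-1, 61), Function('d')(K, 144)), Rational(1, 2)) = Pow(Add(-169, Add(-7, Mul(144, Pow(-55, 2)))), Rational(1, 2)) = Pow(Add(-169, Add(-7, Mul(144, 3025))), Rational(1, 2)) = Pow(Add(-169, Add(-7, 435600)), Rational(1, 2)) = Pow(Add(-169, 435593), Rational(1, 2)) = Pow(435424, Rational(1, 2)) = Mul(4, Pow(27214, Rational(1, 2)))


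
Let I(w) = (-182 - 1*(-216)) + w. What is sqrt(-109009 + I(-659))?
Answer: I*sqrt(109634) ≈ 331.11*I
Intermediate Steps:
I(w) = 34 + w (I(w) = (-182 + 216) + w = 34 + w)
sqrt(-109009 + I(-659)) = sqrt(-109009 + (34 - 659)) = sqrt(-109009 - 625) = sqrt(-109634) = I*sqrt(109634)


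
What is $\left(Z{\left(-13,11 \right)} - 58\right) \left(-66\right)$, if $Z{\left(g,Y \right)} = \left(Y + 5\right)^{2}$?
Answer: $-13068$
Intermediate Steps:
$Z{\left(g,Y \right)} = \left(5 + Y\right)^{2}$
$\left(Z{\left(-13,11 \right)} - 58\right) \left(-66\right) = \left(\left(5 + 11\right)^{2} - 58\right) \left(-66\right) = \left(16^{2} - 58\right) \left(-66\right) = \left(256 - 58\right) \left(-66\right) = 198 \left(-66\right) = -13068$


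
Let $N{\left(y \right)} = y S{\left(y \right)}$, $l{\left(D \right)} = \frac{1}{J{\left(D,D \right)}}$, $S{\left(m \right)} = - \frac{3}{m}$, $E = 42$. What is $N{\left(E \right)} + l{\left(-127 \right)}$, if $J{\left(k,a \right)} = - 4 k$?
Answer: $- \frac{1523}{508} \approx -2.998$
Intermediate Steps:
$l{\left(D \right)} = - \frac{1}{4 D}$ ($l{\left(D \right)} = \frac{1}{\left(-4\right) D} = - \frac{1}{4 D}$)
$N{\left(y \right)} = -3$ ($N{\left(y \right)} = y \left(- \frac{3}{y}\right) = -3$)
$N{\left(E \right)} + l{\left(-127 \right)} = -3 - \frac{1}{4 \left(-127\right)} = -3 - - \frac{1}{508} = -3 + \frac{1}{508} = - \frac{1523}{508}$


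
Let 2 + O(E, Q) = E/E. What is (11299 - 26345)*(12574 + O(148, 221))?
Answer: -189173358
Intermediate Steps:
O(E, Q) = -1 (O(E, Q) = -2 + E/E = -2 + 1 = -1)
(11299 - 26345)*(12574 + O(148, 221)) = (11299 - 26345)*(12574 - 1) = -15046*12573 = -189173358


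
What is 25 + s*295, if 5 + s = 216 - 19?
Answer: 56665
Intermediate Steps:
s = 192 (s = -5 + (216 - 19) = -5 + 197 = 192)
25 + s*295 = 25 + 192*295 = 25 + 56640 = 56665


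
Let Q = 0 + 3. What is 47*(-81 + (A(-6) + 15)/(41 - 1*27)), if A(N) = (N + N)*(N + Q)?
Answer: -50901/14 ≈ -3635.8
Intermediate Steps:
Q = 3
A(N) = 2*N*(3 + N) (A(N) = (N + N)*(N + 3) = (2*N)*(3 + N) = 2*N*(3 + N))
47*(-81 + (A(-6) + 15)/(41 - 1*27)) = 47*(-81 + (2*(-6)*(3 - 6) + 15)/(41 - 1*27)) = 47*(-81 + (2*(-6)*(-3) + 15)/(41 - 27)) = 47*(-81 + (36 + 15)/14) = 47*(-81 + 51*(1/14)) = 47*(-81 + 51/14) = 47*(-1083/14) = -50901/14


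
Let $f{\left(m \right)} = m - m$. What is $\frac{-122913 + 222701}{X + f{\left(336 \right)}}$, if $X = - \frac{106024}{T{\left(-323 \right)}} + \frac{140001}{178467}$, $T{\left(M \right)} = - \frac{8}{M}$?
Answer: $- \frac{1484072083}{63663911481} \approx -0.023311$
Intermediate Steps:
$f{\left(m \right)} = 0$
$X = - \frac{254655645924}{59489}$ ($X = - \frac{106024}{\left(-8\right) \frac{1}{-323}} + \frac{140001}{178467} = - \frac{106024}{\left(-8\right) \left(- \frac{1}{323}\right)} + 140001 \cdot \frac{1}{178467} = - \frac{106024}{\frac{8}{323}} + \frac{46667}{59489} = \left(-106024\right) \frac{323}{8} + \frac{46667}{59489} = -4280719 + \frac{46667}{59489} = - \frac{254655645924}{59489} \approx -4.2807 \cdot 10^{6}$)
$\frac{-122913 + 222701}{X + f{\left(336 \right)}} = \frac{-122913 + 222701}{- \frac{254655645924}{59489} + 0} = \frac{99788}{- \frac{254655645924}{59489}} = 99788 \left(- \frac{59489}{254655645924}\right) = - \frac{1484072083}{63663911481}$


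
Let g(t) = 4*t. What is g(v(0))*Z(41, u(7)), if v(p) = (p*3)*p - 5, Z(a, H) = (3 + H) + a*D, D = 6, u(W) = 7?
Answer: -5120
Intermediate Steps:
Z(a, H) = 3 + H + 6*a (Z(a, H) = (3 + H) + a*6 = (3 + H) + 6*a = 3 + H + 6*a)
v(p) = -5 + 3*p² (v(p) = (3*p)*p - 5 = 3*p² - 5 = -5 + 3*p²)
g(v(0))*Z(41, u(7)) = (4*(-5 + 3*0²))*(3 + 7 + 6*41) = (4*(-5 + 3*0))*(3 + 7 + 246) = (4*(-5 + 0))*256 = (4*(-5))*256 = -20*256 = -5120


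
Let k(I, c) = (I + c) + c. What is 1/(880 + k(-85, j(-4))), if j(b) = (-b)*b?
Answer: 1/763 ≈ 0.0013106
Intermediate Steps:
j(b) = -b²
k(I, c) = I + 2*c
1/(880 + k(-85, j(-4))) = 1/(880 + (-85 + 2*(-1*(-4)²))) = 1/(880 + (-85 + 2*(-1*16))) = 1/(880 + (-85 + 2*(-16))) = 1/(880 + (-85 - 32)) = 1/(880 - 117) = 1/763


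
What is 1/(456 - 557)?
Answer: -1/101 ≈ -0.0099010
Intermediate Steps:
1/(456 - 557) = 1/(-101) = -1/101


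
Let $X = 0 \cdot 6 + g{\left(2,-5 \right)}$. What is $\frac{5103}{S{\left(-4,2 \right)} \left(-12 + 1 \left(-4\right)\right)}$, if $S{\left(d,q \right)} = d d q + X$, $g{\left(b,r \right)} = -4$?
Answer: $- \frac{729}{64} \approx -11.391$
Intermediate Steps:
$X = -4$ ($X = 0 \cdot 6 - 4 = 0 - 4 = -4$)
$S{\left(d,q \right)} = -4 + q d^{2}$ ($S{\left(d,q \right)} = d d q - 4 = d^{2} q - 4 = q d^{2} - 4 = -4 + q d^{2}$)
$\frac{5103}{S{\left(-4,2 \right)} \left(-12 + 1 \left(-4\right)\right)} = \frac{5103}{\left(-4 + 2 \left(-4\right)^{2}\right) \left(-12 + 1 \left(-4\right)\right)} = \frac{5103}{\left(-4 + 2 \cdot 16\right) \left(-12 - 4\right)} = \frac{5103}{\left(-4 + 32\right) \left(-16\right)} = \frac{5103}{28 \left(-16\right)} = \frac{5103}{-448} = 5103 \left(- \frac{1}{448}\right) = - \frac{729}{64}$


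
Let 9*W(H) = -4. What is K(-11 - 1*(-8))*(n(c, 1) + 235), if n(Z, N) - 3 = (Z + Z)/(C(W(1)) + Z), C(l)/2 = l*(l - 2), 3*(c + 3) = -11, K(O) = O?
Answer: -65784/91 ≈ -722.90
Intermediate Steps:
W(H) = -4/9 (W(H) = (1/9)*(-4) = -4/9)
c = -20/3 (c = -3 + (1/3)*(-11) = -3 - 11/3 = -20/3 ≈ -6.6667)
C(l) = 2*l*(-2 + l) (C(l) = 2*(l*(l - 2)) = 2*(l*(-2 + l)) = 2*l*(-2 + l))
n(Z, N) = 3 + 2*Z/(176/81 + Z) (n(Z, N) = 3 + (Z + Z)/(2*(-4/9)*(-2 - 4/9) + Z) = 3 + (2*Z)/(2*(-4/9)*(-22/9) + Z) = 3 + (2*Z)/(176/81 + Z) = 3 + 2*Z/(176/81 + Z))
K(-11 - 1*(-8))*(n(c, 1) + 235) = (-11 - 1*(-8))*(3*(176 + 135*(-20/3))/(176 + 81*(-20/3)) + 235) = (-11 + 8)*(3*(176 - 900)/(176 - 540) + 235) = -3*(3*(-724)/(-364) + 235) = -3*(3*(-1/364)*(-724) + 235) = -3*(543/91 + 235) = -3*21928/91 = -65784/91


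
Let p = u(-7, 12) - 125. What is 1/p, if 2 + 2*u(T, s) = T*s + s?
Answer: -1/162 ≈ -0.0061728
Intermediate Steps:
u(T, s) = -1 + s/2 + T*s/2 (u(T, s) = -1 + (T*s + s)/2 = -1 + (s + T*s)/2 = -1 + (s/2 + T*s/2) = -1 + s/2 + T*s/2)
p = -162 (p = (-1 + (½)*12 + (½)*(-7)*12) - 125 = (-1 + 6 - 42) - 125 = -37 - 125 = -162)
1/p = 1/(-162) = -1/162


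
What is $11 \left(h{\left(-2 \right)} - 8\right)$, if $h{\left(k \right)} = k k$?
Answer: $-44$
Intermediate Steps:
$h{\left(k \right)} = k^{2}$
$11 \left(h{\left(-2 \right)} - 8\right) = 11 \left(\left(-2\right)^{2} - 8\right) = 11 \left(4 - 8\right) = 11 \left(-4\right) = -44$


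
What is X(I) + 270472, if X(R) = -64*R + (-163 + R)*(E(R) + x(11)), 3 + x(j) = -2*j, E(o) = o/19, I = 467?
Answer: 240456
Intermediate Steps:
E(o) = o/19 (E(o) = o*(1/19) = o/19)
x(j) = -3 - 2*j
X(R) = -64*R + (-163 + R)*(-25 + R/19) (X(R) = -64*R + (-163 + R)*(R/19 + (-3 - 2*11)) = -64*R + (-163 + R)*(R/19 + (-3 - 22)) = -64*R + (-163 + R)*(R/19 - 25) = -64*R + (-163 + R)*(-25 + R/19))
X(I) + 270472 = (4075 - 1854/19*467 + (1/19)*467**2) + 270472 = (4075 - 865818/19 + (1/19)*218089) + 270472 = (4075 - 865818/19 + 218089/19) + 270472 = -30016 + 270472 = 240456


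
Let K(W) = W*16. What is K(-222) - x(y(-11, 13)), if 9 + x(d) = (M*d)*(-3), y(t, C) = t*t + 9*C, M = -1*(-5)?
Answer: 27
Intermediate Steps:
M = 5
y(t, C) = t² + 9*C
K(W) = 16*W
x(d) = -9 - 15*d (x(d) = -9 + (5*d)*(-3) = -9 - 15*d)
K(-222) - x(y(-11, 13)) = 16*(-222) - (-9 - 15*((-11)² + 9*13)) = -3552 - (-9 - 15*(121 + 117)) = -3552 - (-9 - 15*238) = -3552 - (-9 - 3570) = -3552 - 1*(-3579) = -3552 + 3579 = 27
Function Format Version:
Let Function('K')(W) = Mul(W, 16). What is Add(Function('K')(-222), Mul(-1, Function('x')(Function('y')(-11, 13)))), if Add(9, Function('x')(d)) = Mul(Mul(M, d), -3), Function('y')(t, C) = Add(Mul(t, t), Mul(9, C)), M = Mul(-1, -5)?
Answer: 27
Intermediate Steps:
M = 5
Function('y')(t, C) = Add(Pow(t, 2), Mul(9, C))
Function('K')(W) = Mul(16, W)
Function('x')(d) = Add(-9, Mul(-15, d)) (Function('x')(d) = Add(-9, Mul(Mul(5, d), -3)) = Add(-9, Mul(-15, d)))
Add(Function('K')(-222), Mul(-1, Function('x')(Function('y')(-11, 13)))) = Add(Mul(16, -222), Mul(-1, Add(-9, Mul(-15, Add(Pow(-11, 2), Mul(9, 13)))))) = Add(-3552, Mul(-1, Add(-9, Mul(-15, Add(121, 117))))) = Add(-3552, Mul(-1, Add(-9, Mul(-15, 238)))) = Add(-3552, Mul(-1, Add(-9, -3570))) = Add(-3552, Mul(-1, -3579)) = Add(-3552, 3579) = 27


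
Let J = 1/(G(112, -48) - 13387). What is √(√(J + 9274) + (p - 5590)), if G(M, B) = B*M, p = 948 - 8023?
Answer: √(-4458715390385 + 56289*√362768138727)/18763 ≈ 112.11*I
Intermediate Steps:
p = -7075
J = -1/18763 (J = 1/(-48*112 - 13387) = 1/(-5376 - 13387) = 1/(-18763) = -1/18763 ≈ -5.3296e-5)
√(√(J + 9274) + (p - 5590)) = √(√(-1/18763 + 9274) + (-7075 - 5590)) = √(√(174008061/18763) - 12665) = √(3*√362768138727/18763 - 12665) = √(-12665 + 3*√362768138727/18763)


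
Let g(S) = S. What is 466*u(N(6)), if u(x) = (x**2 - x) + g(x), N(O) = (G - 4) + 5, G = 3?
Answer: 7456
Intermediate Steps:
N(O) = 4 (N(O) = (3 - 4) + 5 = -1 + 5 = 4)
u(x) = x**2 (u(x) = (x**2 - x) + x = x**2)
466*u(N(6)) = 466*4**2 = 466*16 = 7456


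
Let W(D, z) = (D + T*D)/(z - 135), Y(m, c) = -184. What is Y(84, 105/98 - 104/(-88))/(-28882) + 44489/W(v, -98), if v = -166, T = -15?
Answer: -21384897487/4794412 ≈ -4460.4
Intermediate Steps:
W(D, z) = -14*D/(-135 + z) (W(D, z) = (D - 15*D)/(z - 135) = (-14*D)/(-135 + z) = -14*D/(-135 + z))
Y(84, 105/98 - 104/(-88))/(-28882) + 44489/W(v, -98) = -184/(-28882) + 44489/((-14*(-166)/(-135 - 98))) = -184*(-1/28882) + 44489/((-14*(-166)/(-233))) = 92/14441 + 44489/((-14*(-166)*(-1/233))) = 92/14441 + 44489/(-2324/233) = 92/14441 + 44489*(-233/2324) = 92/14441 - 10365937/2324 = -21384897487/4794412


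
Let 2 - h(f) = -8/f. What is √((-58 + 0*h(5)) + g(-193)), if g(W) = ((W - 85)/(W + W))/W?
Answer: I*√2160581/193 ≈ 7.616*I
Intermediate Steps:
h(f) = 2 + 8/f (h(f) = 2 - (-8)/f = 2 + 8/f)
g(W) = (-85 + W)/(2*W²) (g(W) = ((-85 + W)/((2*W)))/W = ((-85 + W)*(1/(2*W)))/W = ((-85 + W)/(2*W))/W = (-85 + W)/(2*W²))
√((-58 + 0*h(5)) + g(-193)) = √((-58 + 0*(2 + 8/5)) + (½)*(-85 - 193)/(-193)²) = √((-58 + 0*(2 + 8*(⅕))) + (½)*(1/37249)*(-278)) = √((-58 + 0*(2 + 8/5)) - 139/37249) = √((-58 + 0*(18/5)) - 139/37249) = √((-58 + 0) - 139/37249) = √(-58 - 139/37249) = √(-2160581/37249) = I*√2160581/193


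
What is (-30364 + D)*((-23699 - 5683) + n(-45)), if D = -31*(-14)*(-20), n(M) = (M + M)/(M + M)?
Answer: 1147151764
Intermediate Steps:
n(M) = 1 (n(M) = (2*M)/((2*M)) = (2*M)*(1/(2*M)) = 1)
D = -8680 (D = 434*(-20) = -8680)
(-30364 + D)*((-23699 - 5683) + n(-45)) = (-30364 - 8680)*((-23699 - 5683) + 1) = -39044*(-29382 + 1) = -39044*(-29381) = 1147151764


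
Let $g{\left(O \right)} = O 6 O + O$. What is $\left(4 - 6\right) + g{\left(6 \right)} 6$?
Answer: $1330$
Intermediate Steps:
$g{\left(O \right)} = O + 6 O^{2}$ ($g{\left(O \right)} = 6 O O + O = 6 O^{2} + O = O + 6 O^{2}$)
$\left(4 - 6\right) + g{\left(6 \right)} 6 = \left(4 - 6\right) + 6 \left(1 + 6 \cdot 6\right) 6 = -2 + 6 \left(1 + 36\right) 6 = -2 + 6 \cdot 37 \cdot 6 = -2 + 222 \cdot 6 = -2 + 1332 = 1330$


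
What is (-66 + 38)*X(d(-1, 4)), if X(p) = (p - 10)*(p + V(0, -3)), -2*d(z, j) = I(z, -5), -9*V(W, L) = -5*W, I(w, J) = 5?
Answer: -875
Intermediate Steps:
V(W, L) = 5*W/9 (V(W, L) = -(-5)*W/9 = 5*W/9)
d(z, j) = -5/2 (d(z, j) = -½*5 = -5/2)
X(p) = p*(-10 + p) (X(p) = (p - 10)*(p + (5/9)*0) = (-10 + p)*(p + 0) = (-10 + p)*p = p*(-10 + p))
(-66 + 38)*X(d(-1, 4)) = (-66 + 38)*(-5*(-10 - 5/2)/2) = -(-70)*(-25)/2 = -28*125/4 = -875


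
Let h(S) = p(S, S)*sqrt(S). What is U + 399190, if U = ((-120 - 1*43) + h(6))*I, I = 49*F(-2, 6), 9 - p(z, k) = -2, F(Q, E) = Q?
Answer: 415164 - 1078*sqrt(6) ≈ 4.1252e+5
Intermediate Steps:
p(z, k) = 11 (p(z, k) = 9 - 1*(-2) = 9 + 2 = 11)
I = -98 (I = 49*(-2) = -98)
h(S) = 11*sqrt(S)
U = 15974 - 1078*sqrt(6) (U = ((-120 - 1*43) + 11*sqrt(6))*(-98) = ((-120 - 43) + 11*sqrt(6))*(-98) = (-163 + 11*sqrt(6))*(-98) = 15974 - 1078*sqrt(6) ≈ 13333.)
U + 399190 = (15974 - 1078*sqrt(6)) + 399190 = 415164 - 1078*sqrt(6)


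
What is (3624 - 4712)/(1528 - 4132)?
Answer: 272/651 ≈ 0.41782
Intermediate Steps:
(3624 - 4712)/(1528 - 4132) = -1088/(-2604) = -1088*(-1/2604) = 272/651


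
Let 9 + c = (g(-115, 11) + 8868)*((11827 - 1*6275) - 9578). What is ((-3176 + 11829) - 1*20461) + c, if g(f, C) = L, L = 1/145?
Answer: -5178589851/145 ≈ -3.5714e+7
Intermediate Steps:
L = 1/145 ≈ 0.0068966
g(f, C) = 1/145
c = -5176877691/145 (c = -9 + (1/145 + 8868)*((11827 - 1*6275) - 9578) = -9 + 1285861*((11827 - 6275) - 9578)/145 = -9 + 1285861*(5552 - 9578)/145 = -9 + (1285861/145)*(-4026) = -9 - 5176876386/145 = -5176877691/145 ≈ -3.5703e+7)
((-3176 + 11829) - 1*20461) + c = ((-3176 + 11829) - 1*20461) - 5176877691/145 = (8653 - 20461) - 5176877691/145 = -11808 - 5176877691/145 = -5178589851/145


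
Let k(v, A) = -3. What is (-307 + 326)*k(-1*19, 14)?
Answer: -57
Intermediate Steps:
(-307 + 326)*k(-1*19, 14) = (-307 + 326)*(-3) = 19*(-3) = -57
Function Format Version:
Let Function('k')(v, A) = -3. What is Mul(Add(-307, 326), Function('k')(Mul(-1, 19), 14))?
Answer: -57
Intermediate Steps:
Mul(Add(-307, 326), Function('k')(Mul(-1, 19), 14)) = Mul(Add(-307, 326), -3) = Mul(19, -3) = -57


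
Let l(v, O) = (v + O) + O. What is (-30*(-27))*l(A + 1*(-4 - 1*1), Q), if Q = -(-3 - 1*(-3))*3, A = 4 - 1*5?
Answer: -4860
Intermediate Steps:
A = -1 (A = 4 - 5 = -1)
Q = 0 (Q = -(-3 + 3)*3 = -1*0*3 = 0*3 = 0)
l(v, O) = v + 2*O (l(v, O) = (O + v) + O = v + 2*O)
(-30*(-27))*l(A + 1*(-4 - 1*1), Q) = (-30*(-27))*((-1 + 1*(-4 - 1*1)) + 2*0) = 810*((-1 + 1*(-4 - 1)) + 0) = 810*((-1 + 1*(-5)) + 0) = 810*((-1 - 5) + 0) = 810*(-6 + 0) = 810*(-6) = -4860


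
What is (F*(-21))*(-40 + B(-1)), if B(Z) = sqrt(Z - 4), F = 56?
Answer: 47040 - 1176*I*sqrt(5) ≈ 47040.0 - 2629.6*I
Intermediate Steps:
B(Z) = sqrt(-4 + Z)
(F*(-21))*(-40 + B(-1)) = (56*(-21))*(-40 + sqrt(-4 - 1)) = -1176*(-40 + sqrt(-5)) = -1176*(-40 + I*sqrt(5)) = 47040 - 1176*I*sqrt(5)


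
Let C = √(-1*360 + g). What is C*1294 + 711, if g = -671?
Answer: 711 + 1294*I*√1031 ≈ 711.0 + 41549.0*I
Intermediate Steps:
C = I*√1031 (C = √(-1*360 - 671) = √(-360 - 671) = √(-1031) = I*√1031 ≈ 32.109*I)
C*1294 + 711 = (I*√1031)*1294 + 711 = 1294*I*√1031 + 711 = 711 + 1294*I*√1031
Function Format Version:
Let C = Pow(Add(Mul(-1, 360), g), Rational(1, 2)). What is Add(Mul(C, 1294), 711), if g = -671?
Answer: Add(711, Mul(1294, I, Pow(1031, Rational(1, 2)))) ≈ Add(711.00, Mul(41549., I))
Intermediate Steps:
C = Mul(I, Pow(1031, Rational(1, 2))) (C = Pow(Add(Mul(-1, 360), -671), Rational(1, 2)) = Pow(Add(-360, -671), Rational(1, 2)) = Pow(-1031, Rational(1, 2)) = Mul(I, Pow(1031, Rational(1, 2))) ≈ Mul(32.109, I))
Add(Mul(C, 1294), 711) = Add(Mul(Mul(I, Pow(1031, Rational(1, 2))), 1294), 711) = Add(Mul(1294, I, Pow(1031, Rational(1, 2))), 711) = Add(711, Mul(1294, I, Pow(1031, Rational(1, 2))))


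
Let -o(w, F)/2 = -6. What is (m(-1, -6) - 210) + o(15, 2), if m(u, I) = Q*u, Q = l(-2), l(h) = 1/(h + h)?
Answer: -791/4 ≈ -197.75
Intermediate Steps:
l(h) = 1/(2*h)
Q = -1/4 (Q = (1/2)/(-2) = (1/2)*(-1/2) = -1/4 ≈ -0.25000)
m(u, I) = -u/4
o(w, F) = 12 (o(w, F) = -2*(-6) = 12)
(m(-1, -6) - 210) + o(15, 2) = (-1/4*(-1) - 210) + 12 = (1/4 - 210) + 12 = -839/4 + 12 = -791/4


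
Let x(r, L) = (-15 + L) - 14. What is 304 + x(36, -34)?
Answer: 241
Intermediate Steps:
x(r, L) = -29 + L
304 + x(36, -34) = 304 + (-29 - 34) = 304 - 63 = 241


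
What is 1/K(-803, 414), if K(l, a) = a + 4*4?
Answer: 1/430 ≈ 0.0023256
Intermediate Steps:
K(l, a) = 16 + a (K(l, a) = a + 16 = 16 + a)
1/K(-803, 414) = 1/(16 + 414) = 1/430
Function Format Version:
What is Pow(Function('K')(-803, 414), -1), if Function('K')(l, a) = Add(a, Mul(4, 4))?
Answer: Rational(1, 430) ≈ 0.0023256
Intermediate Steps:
Function('K')(l, a) = Add(16, a) (Function('K')(l, a) = Add(a, 16) = Add(16, a))
Pow(Function('K')(-803, 414), -1) = Pow(Add(16, 414), -1) = Pow(430, -1) = Rational(1, 430)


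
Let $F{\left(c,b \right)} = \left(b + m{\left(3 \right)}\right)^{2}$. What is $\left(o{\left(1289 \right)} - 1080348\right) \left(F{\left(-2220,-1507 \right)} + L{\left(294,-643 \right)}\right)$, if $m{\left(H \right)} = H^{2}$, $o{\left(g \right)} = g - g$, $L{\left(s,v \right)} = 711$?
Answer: $-2425073360820$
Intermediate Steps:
$o{\left(g \right)} = 0$
$F{\left(c,b \right)} = \left(9 + b\right)^{2}$ ($F{\left(c,b \right)} = \left(b + 3^{2}\right)^{2} = \left(b + 9\right)^{2} = \left(9 + b\right)^{2}$)
$\left(o{\left(1289 \right)} - 1080348\right) \left(F{\left(-2220,-1507 \right)} + L{\left(294,-643 \right)}\right) = \left(0 - 1080348\right) \left(\left(9 - 1507\right)^{2} + 711\right) = - 1080348 \left(\left(-1498\right)^{2} + 711\right) = - 1080348 \left(2244004 + 711\right) = \left(-1080348\right) 2244715 = -2425073360820$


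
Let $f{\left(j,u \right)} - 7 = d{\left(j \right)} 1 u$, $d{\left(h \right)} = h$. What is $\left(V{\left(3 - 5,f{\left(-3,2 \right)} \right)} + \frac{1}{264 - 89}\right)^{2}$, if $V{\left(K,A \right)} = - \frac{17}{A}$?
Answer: $\frac{8844676}{30625} \approx 288.81$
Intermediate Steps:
$f{\left(j,u \right)} = 7 + j u$ ($f{\left(j,u \right)} = 7 + j 1 u = 7 + j u$)
$\left(V{\left(3 - 5,f{\left(-3,2 \right)} \right)} + \frac{1}{264 - 89}\right)^{2} = \left(- \frac{17}{7 - 6} + \frac{1}{264 - 89}\right)^{2} = \left(- \frac{17}{7 - 6} + \frac{1}{175}\right)^{2} = \left(- \frac{17}{1} + \frac{1}{175}\right)^{2} = \left(\left(-17\right) 1 + \frac{1}{175}\right)^{2} = \left(-17 + \frac{1}{175}\right)^{2} = \left(- \frac{2974}{175}\right)^{2} = \frac{8844676}{30625}$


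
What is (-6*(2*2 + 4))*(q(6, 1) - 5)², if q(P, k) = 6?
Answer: -48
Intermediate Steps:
(-6*(2*2 + 4))*(q(6, 1) - 5)² = (-6*(2*2 + 4))*(6 - 5)² = -6*(4 + 4)*1² = -48*1 = -48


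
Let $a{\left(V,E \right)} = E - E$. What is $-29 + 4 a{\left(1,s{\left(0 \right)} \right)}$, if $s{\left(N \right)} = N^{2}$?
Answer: $-29$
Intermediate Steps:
$a{\left(V,E \right)} = 0$
$-29 + 4 a{\left(1,s{\left(0 \right)} \right)} = -29 + 4 \cdot 0 = -29 + 0 = -29$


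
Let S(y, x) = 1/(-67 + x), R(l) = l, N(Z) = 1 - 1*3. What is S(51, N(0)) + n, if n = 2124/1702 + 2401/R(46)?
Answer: 272809/5106 ≈ 53.429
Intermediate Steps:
N(Z) = -2 (N(Z) = 1 - 3 = -2)
n = 90961/1702 (n = 2124/1702 + 2401/46 = 2124*(1/1702) + 2401*(1/46) = 1062/851 + 2401/46 = 90961/1702 ≈ 53.444)
S(51, N(0)) + n = 1/(-67 - 2) + 90961/1702 = 1/(-69) + 90961/1702 = -1/69 + 90961/1702 = 272809/5106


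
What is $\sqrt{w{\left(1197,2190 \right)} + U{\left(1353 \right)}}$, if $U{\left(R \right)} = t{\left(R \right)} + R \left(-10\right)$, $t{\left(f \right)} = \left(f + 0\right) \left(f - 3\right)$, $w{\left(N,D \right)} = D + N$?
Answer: $3 \sqrt{201823} \approx 1347.7$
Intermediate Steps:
$t{\left(f \right)} = f \left(-3 + f\right)$
$U{\left(R \right)} = - 10 R + R \left(-3 + R\right)$ ($U{\left(R \right)} = R \left(-3 + R\right) + R \left(-10\right) = R \left(-3 + R\right) - 10 R = - 10 R + R \left(-3 + R\right)$)
$\sqrt{w{\left(1197,2190 \right)} + U{\left(1353 \right)}} = \sqrt{\left(2190 + 1197\right) + 1353 \left(-13 + 1353\right)} = \sqrt{3387 + 1353 \cdot 1340} = \sqrt{3387 + 1813020} = \sqrt{1816407} = 3 \sqrt{201823}$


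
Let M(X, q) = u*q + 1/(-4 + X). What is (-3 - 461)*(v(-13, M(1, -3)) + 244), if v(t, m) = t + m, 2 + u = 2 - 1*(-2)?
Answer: -312736/3 ≈ -1.0425e+5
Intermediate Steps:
u = 2 (u = -2 + (2 - 1*(-2)) = -2 + (2 + 2) = -2 + 4 = 2)
M(X, q) = 1/(-4 + X) + 2*q (M(X, q) = 2*q + 1/(-4 + X) = 1/(-4 + X) + 2*q)
v(t, m) = m + t
(-3 - 461)*(v(-13, M(1, -3)) + 244) = (-3 - 461)*(((1 - 8*(-3) + 2*1*(-3))/(-4 + 1) - 13) + 244) = -464*(((1 + 24 - 6)/(-3) - 13) + 244) = -464*((-1/3*19 - 13) + 244) = -464*((-19/3 - 13) + 244) = -464*(-58/3 + 244) = -464*674/3 = -312736/3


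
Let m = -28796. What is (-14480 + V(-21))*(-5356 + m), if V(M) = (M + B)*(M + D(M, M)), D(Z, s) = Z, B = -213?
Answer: 158875104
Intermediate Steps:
V(M) = 2*M*(-213 + M) (V(M) = (M - 213)*(M + M) = (-213 + M)*(2*M) = 2*M*(-213 + M))
(-14480 + V(-21))*(-5356 + m) = (-14480 + 2*(-21)*(-213 - 21))*(-5356 - 28796) = (-14480 + 2*(-21)*(-234))*(-34152) = (-14480 + 9828)*(-34152) = -4652*(-34152) = 158875104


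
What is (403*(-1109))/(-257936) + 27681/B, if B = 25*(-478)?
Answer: -899574383/1541167600 ≈ -0.58370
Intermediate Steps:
B = -11950
(403*(-1109))/(-257936) + 27681/B = (403*(-1109))/(-257936) + 27681/(-11950) = -446927*(-1/257936) + 27681*(-1/11950) = 446927/257936 - 27681/11950 = -899574383/1541167600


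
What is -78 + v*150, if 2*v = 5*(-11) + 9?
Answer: -3528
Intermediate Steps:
v = -23 (v = (5*(-11) + 9)/2 = (-55 + 9)/2 = (½)*(-46) = -23)
-78 + v*150 = -78 - 23*150 = -78 - 3450 = -3528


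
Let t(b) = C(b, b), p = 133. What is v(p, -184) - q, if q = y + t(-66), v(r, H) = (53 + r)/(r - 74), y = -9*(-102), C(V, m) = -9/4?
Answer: -215373/236 ≈ -912.60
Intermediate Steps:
C(V, m) = -9/4 (C(V, m) = -9*¼ = -9/4)
t(b) = -9/4
y = 918
v(r, H) = (53 + r)/(-74 + r)
q = 3663/4 (q = 918 - 9/4 = 3663/4 ≈ 915.75)
v(p, -184) - q = (53 + 133)/(-74 + 133) - 1*3663/4 = 186/59 - 3663/4 = -215373/236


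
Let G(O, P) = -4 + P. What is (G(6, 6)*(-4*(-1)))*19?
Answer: 152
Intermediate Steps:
(G(6, 6)*(-4*(-1)))*19 = ((-4 + 6)*(-4*(-1)))*19 = (2*4)*19 = 8*19 = 152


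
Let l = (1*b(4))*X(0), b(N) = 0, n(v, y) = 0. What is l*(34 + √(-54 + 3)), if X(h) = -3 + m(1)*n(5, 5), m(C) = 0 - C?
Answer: 0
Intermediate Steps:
m(C) = -C
X(h) = -3 (X(h) = -3 - 1*1*0 = -3 - 1*0 = -3 + 0 = -3)
l = 0 (l = (1*0)*(-3) = 0*(-3) = 0)
l*(34 + √(-54 + 3)) = 0*(34 + √(-54 + 3)) = 0*(34 + √(-51)) = 0*(34 + I*√51) = 0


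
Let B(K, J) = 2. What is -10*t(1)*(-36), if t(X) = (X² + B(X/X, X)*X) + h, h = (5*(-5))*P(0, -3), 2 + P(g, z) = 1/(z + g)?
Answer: 22080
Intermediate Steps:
P(g, z) = -2 + 1/(g + z) (P(g, z) = -2 + 1/(z + g) = -2 + 1/(g + z))
h = 175/3 (h = (5*(-5))*((1 - 2*0 - 2*(-3))/(0 - 3)) = -25*(1 + 0 + 6)/(-3) = -(-25)*7/3 = -25*(-7/3) = 175/3 ≈ 58.333)
t(X) = 175/3 + X² + 2*X (t(X) = (X² + 2*X) + 175/3 = 175/3 + X² + 2*X)
-10*t(1)*(-36) = -10*(175/3 + 1² + 2*1)*(-36) = -10*(175/3 + 1 + 2)*(-36) = -10*184/3*(-36) = -1840/3*(-36) = 22080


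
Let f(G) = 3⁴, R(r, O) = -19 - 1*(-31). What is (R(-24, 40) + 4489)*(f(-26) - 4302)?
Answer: -18998721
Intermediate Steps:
R(r, O) = 12 (R(r, O) = -19 + 31 = 12)
f(G) = 81
(R(-24, 40) + 4489)*(f(-26) - 4302) = (12 + 4489)*(81 - 4302) = 4501*(-4221) = -18998721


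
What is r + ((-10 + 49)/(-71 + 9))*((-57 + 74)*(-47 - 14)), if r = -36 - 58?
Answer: 34615/62 ≈ 558.31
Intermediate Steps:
r = -94
r + ((-10 + 49)/(-71 + 9))*((-57 + 74)*(-47 - 14)) = -94 + ((-10 + 49)/(-71 + 9))*((-57 + 74)*(-47 - 14)) = -94 + (39/(-62))*(17*(-61)) = -94 + (39*(-1/62))*(-1037) = -94 - 39/62*(-1037) = -94 + 40443/62 = 34615/62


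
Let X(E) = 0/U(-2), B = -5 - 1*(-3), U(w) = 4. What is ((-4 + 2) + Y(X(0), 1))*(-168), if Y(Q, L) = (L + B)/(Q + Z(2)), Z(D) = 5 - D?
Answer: 392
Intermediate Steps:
B = -2 (B = -5 + 3 = -2)
X(E) = 0 (X(E) = 0/4 = 0*(¼) = 0)
Y(Q, L) = (-2 + L)/(3 + Q) (Y(Q, L) = (L - 2)/(Q + (5 - 1*2)) = (-2 + L)/(Q + (5 - 2)) = (-2 + L)/(Q + 3) = (-2 + L)/(3 + Q))
((-4 + 2) + Y(X(0), 1))*(-168) = ((-4 + 2) + (-2 + 1)/(3 + 0))*(-168) = (-2 - 1/3)*(-168) = (-2 + (⅓)*(-1))*(-168) = (-2 - ⅓)*(-168) = -7/3*(-168) = 392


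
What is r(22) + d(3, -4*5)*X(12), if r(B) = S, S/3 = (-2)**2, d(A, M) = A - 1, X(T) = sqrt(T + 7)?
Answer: 12 + 2*sqrt(19) ≈ 20.718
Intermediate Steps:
X(T) = sqrt(7 + T)
d(A, M) = -1 + A
S = 12 (S = 3*(-2)**2 = 3*4 = 12)
r(B) = 12
r(22) + d(3, -4*5)*X(12) = 12 + (-1 + 3)*sqrt(7 + 12) = 12 + 2*sqrt(19)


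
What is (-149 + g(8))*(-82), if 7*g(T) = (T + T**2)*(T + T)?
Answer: -8938/7 ≈ -1276.9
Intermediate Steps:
g(T) = 2*T*(T + T**2)/7 (g(T) = ((T + T**2)*(T + T))/7 = ((T + T**2)*(2*T))/7 = (2*T*(T + T**2))/7 = 2*T*(T + T**2)/7)
(-149 + g(8))*(-82) = (-149 + (2/7)*8**2*(1 + 8))*(-82) = (-149 + (2/7)*64*9)*(-82) = (-149 + 1152/7)*(-82) = (109/7)*(-82) = -8938/7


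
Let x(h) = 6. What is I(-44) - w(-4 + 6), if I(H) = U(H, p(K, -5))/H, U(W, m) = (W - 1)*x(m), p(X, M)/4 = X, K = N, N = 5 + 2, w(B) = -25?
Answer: 685/22 ≈ 31.136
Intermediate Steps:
N = 7
K = 7
p(X, M) = 4*X
U(W, m) = -6 + 6*W (U(W, m) = (W - 1)*6 = (-1 + W)*6 = -6 + 6*W)
I(H) = (-6 + 6*H)/H
I(-44) - w(-4 + 6) = (6 - 6/(-44)) - 1*(-25) = (6 - 6*(-1/44)) + 25 = (6 + 3/22) + 25 = 135/22 + 25 = 685/22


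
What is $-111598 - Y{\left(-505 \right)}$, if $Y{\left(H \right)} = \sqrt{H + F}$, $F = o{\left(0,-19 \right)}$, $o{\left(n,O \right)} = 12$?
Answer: $-111598 - i \sqrt{493} \approx -1.116 \cdot 10^{5} - 22.204 i$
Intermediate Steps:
$F = 12$
$Y{\left(H \right)} = \sqrt{12 + H}$ ($Y{\left(H \right)} = \sqrt{H + 12} = \sqrt{12 + H}$)
$-111598 - Y{\left(-505 \right)} = -111598 - \sqrt{12 - 505} = -111598 - \sqrt{-493} = -111598 - i \sqrt{493}$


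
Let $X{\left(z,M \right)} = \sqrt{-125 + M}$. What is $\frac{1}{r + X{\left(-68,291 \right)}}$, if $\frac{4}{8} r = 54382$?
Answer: $\frac{54382}{5914803765} - \frac{\sqrt{166}}{11829607530} \approx 9.1931 \cdot 10^{-6}$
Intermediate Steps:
$r = 108764$ ($r = 2 \cdot 54382 = 108764$)
$\frac{1}{r + X{\left(-68,291 \right)}} = \frac{1}{108764 + \sqrt{-125 + 291}} = \frac{1}{108764 + \sqrt{166}}$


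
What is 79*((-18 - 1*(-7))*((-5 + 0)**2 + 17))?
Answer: -36498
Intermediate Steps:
79*((-18 - 1*(-7))*((-5 + 0)**2 + 17)) = 79*((-18 + 7)*((-5)**2 + 17)) = 79*(-11*(25 + 17)) = 79*(-11*42) = 79*(-462) = -36498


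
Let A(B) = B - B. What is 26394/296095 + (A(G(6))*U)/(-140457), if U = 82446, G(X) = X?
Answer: 26394/296095 ≈ 0.089140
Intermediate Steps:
A(B) = 0
26394/296095 + (A(G(6))*U)/(-140457) = 26394/296095 + (0*82446)/(-140457) = 26394*(1/296095) + 0*(-1/140457) = 26394/296095 + 0 = 26394/296095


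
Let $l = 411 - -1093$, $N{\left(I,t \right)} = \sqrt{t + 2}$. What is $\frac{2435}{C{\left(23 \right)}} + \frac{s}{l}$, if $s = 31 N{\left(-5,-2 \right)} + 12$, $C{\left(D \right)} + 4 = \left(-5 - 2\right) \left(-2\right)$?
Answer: $\frac{91559}{376} \approx 243.51$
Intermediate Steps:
$N{\left(I,t \right)} = \sqrt{2 + t}$
$C{\left(D \right)} = 10$ ($C{\left(D \right)} = -4 + \left(-5 - 2\right) \left(-2\right) = -4 - -14 = -4 + 14 = 10$)
$l = 1504$ ($l = 411 + 1093 = 1504$)
$s = 12$ ($s = 31 \sqrt{2 - 2} + 12 = 31 \sqrt{0} + 12 = 31 \cdot 0 + 12 = 0 + 12 = 12$)
$\frac{2435}{C{\left(23 \right)}} + \frac{s}{l} = \frac{2435}{10} + \frac{12}{1504} = 2435 \cdot \frac{1}{10} + 12 \cdot \frac{1}{1504} = \frac{487}{2} + \frac{3}{376} = \frac{91559}{376}$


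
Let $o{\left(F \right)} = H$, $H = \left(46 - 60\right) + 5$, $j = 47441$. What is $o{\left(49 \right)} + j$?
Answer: $47432$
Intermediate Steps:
$H = -9$ ($H = -14 + 5 = -9$)
$o{\left(F \right)} = -9$
$o{\left(49 \right)} + j = -9 + 47441 = 47432$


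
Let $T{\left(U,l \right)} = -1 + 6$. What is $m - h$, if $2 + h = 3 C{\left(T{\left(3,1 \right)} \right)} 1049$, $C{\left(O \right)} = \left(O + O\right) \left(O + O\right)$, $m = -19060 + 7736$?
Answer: $-326022$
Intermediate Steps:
$T{\left(U,l \right)} = 5$
$m = -11324$
$C{\left(O \right)} = 4 O^{2}$ ($C{\left(O \right)} = 2 O 2 O = 4 O^{2}$)
$h = 314698$ ($h = -2 + 3 \cdot 4 \cdot 5^{2} \cdot 1049 = -2 + 3 \cdot 4 \cdot 25 \cdot 1049 = -2 + 3 \cdot 100 \cdot 1049 = -2 + 300 \cdot 1049 = -2 + 314700 = 314698$)
$m - h = -11324 - 314698 = -326022$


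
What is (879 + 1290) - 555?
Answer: 1614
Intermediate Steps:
(879 + 1290) - 555 = 2169 - 555 = 1614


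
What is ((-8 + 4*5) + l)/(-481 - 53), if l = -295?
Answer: 283/534 ≈ 0.52996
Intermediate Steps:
((-8 + 4*5) + l)/(-481 - 53) = ((-8 + 4*5) - 295)/(-481 - 53) = ((-8 + 20) - 295)/(-534) = (12 - 295)*(-1/534) = -283*(-1/534) = 283/534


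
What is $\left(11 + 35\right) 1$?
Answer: $46$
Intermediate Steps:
$\left(11 + 35\right) 1 = 46 \cdot 1 = 46$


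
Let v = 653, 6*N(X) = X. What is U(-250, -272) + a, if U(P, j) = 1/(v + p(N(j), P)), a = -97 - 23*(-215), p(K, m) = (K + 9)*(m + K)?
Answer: 496682457/102451 ≈ 4848.0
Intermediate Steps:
N(X) = X/6
p(K, m) = (9 + K)*(K + m)
a = 4848 (a = -97 + 4945 = 4848)
U(P, j) = 1/(653 + 9*P + j²/36 + 3*j/2 + P*j/6) (U(P, j) = 1/(653 + ((j/6)² + 9*(j/6) + 9*P + (j/6)*P)) = 1/(653 + (j²/36 + 3*j/2 + 9*P + P*j/6)) = 1/(653 + (9*P + j²/36 + 3*j/2 + P*j/6)) = 1/(653 + 9*P + j²/36 + 3*j/2 + P*j/6))
U(-250, -272) + a = 36/(23508 + (-272)² + 54*(-272) + 324*(-250) + 6*(-250)*(-272)) + 4848 = 36/(23508 + 73984 - 14688 - 81000 + 408000) + 4848 = 36/409804 + 4848 = 36*(1/409804) + 4848 = 9/102451 + 4848 = 496682457/102451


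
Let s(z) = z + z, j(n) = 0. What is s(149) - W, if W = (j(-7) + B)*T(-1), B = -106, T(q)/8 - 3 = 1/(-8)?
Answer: 2736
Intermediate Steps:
T(q) = 23 (T(q) = 24 + 8/(-8) = 24 + 8*(-1/8) = 24 - 1 = 23)
W = -2438 (W = (0 - 106)*23 = -106*23 = -2438)
s(z) = 2*z
s(149) - W = 2*149 - 1*(-2438) = 298 + 2438 = 2736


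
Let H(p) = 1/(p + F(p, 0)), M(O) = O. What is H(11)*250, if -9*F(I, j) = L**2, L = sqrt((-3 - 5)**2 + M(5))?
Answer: 75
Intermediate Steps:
L = sqrt(69) (L = sqrt((-3 - 5)**2 + 5) = sqrt((-8)**2 + 5) = sqrt(64 + 5) = sqrt(69) ≈ 8.3066)
F(I, j) = -23/3 (F(I, j) = -(sqrt(69))**2/9 = -1/9*69 = -23/3)
H(p) = 1/(-23/3 + p) (H(p) = 1/(p - 23/3) = 1/(-23/3 + p))
H(11)*250 = (3/(-23 + 3*11))*250 = (3/(-23 + 33))*250 = (3/10)*250 = 75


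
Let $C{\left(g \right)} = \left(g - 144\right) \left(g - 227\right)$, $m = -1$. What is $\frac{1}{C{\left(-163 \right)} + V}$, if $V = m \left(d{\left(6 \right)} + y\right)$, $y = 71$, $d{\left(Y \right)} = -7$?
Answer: $\frac{1}{119666} \approx 8.3566 \cdot 10^{-6}$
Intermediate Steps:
$C{\left(g \right)} = \left(-227 + g\right) \left(-144 + g\right)$ ($C{\left(g \right)} = \left(-144 + g\right) \left(-227 + g\right) = \left(-227 + g\right) \left(-144 + g\right)$)
$V = -64$ ($V = - (-7 + 71) = \left(-1\right) 64 = -64$)
$\frac{1}{C{\left(-163 \right)} + V} = \frac{1}{\left(32688 + \left(-163\right)^{2} - -60473\right) - 64} = \frac{1}{\left(32688 + 26569 + 60473\right) - 64} = \frac{1}{119730 - 64} = \frac{1}{119666}$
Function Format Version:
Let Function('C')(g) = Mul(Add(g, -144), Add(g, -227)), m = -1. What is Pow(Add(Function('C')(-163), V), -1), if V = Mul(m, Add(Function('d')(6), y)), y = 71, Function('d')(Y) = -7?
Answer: Rational(1, 119666) ≈ 8.3566e-6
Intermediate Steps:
Function('C')(g) = Mul(Add(-227, g), Add(-144, g)) (Function('C')(g) = Mul(Add(-144, g), Add(-227, g)) = Mul(Add(-227, g), Add(-144, g)))
V = -64 (V = Mul(-1, Add(-7, 71)) = Mul(-1, 64) = -64)
Pow(Add(Function('C')(-163), V), -1) = Pow(Add(Add(32688, Pow(-163, 2), Mul(-371, -163)), -64), -1) = Pow(Add(Add(32688, 26569, 60473), -64), -1) = Pow(Add(119730, -64), -1) = Pow(119666, -1) = Rational(1, 119666)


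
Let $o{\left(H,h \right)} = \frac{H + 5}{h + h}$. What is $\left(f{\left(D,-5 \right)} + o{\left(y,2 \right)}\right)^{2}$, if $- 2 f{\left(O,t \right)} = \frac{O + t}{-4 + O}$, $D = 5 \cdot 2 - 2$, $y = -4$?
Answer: $\frac{1}{64} \approx 0.015625$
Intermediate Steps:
$o{\left(H,h \right)} = \frac{5 + H}{2 h}$
$D = 8$ ($D = 10 - 2 = 8$)
$f{\left(O,t \right)} = - \frac{O + t}{2 \left(-4 + O\right)}$ ($f{\left(O,t \right)} = - \frac{\left(O + t\right) \frac{1}{-4 + O}}{2} = - \frac{\frac{1}{-4 + O} \left(O + t\right)}{2} = - \frac{O + t}{2 \left(-4 + O\right)}$)
$\left(f{\left(D,-5 \right)} + o{\left(y,2 \right)}\right)^{2} = \left(\frac{\left(-1\right) 8 - -5}{2 \left(-4 + 8\right)} + \frac{5 - 4}{2 \cdot 2}\right)^{2} = \left(\frac{-8 + 5}{2 \cdot 4} + \frac{1}{2} \cdot \frac{1}{2} \cdot 1\right)^{2} = \left(\frac{1}{2} \cdot \frac{1}{4} \left(-3\right) + \frac{1}{4}\right)^{2} = \left(- \frac{3}{8} + \frac{1}{4}\right)^{2} = \left(- \frac{1}{8}\right)^{2} = \frac{1}{64}$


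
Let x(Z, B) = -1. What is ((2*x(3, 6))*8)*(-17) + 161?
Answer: 433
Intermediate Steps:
((2*x(3, 6))*8)*(-17) + 161 = ((2*(-1))*8)*(-17) + 161 = -2*8*(-17) + 161 = -16*(-17) + 161 = 272 + 161 = 433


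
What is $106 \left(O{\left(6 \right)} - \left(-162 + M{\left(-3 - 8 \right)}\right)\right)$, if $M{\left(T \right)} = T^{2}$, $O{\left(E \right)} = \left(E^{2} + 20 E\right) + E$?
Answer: $21518$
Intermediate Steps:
$O{\left(E \right)} = E^{2} + 21 E$
$106 \left(O{\left(6 \right)} - \left(-162 + M{\left(-3 - 8 \right)}\right)\right) = 106 \left(6 \left(21 + 6\right) + \left(162 - \left(-3 - 8\right)^{2}\right)\right) = 106 \left(6 \cdot 27 + \left(162 - \left(-3 - 8\right)^{2}\right)\right) = 106 \left(162 + \left(162 - \left(-11\right)^{2}\right)\right) = 106 \left(162 + \left(162 - 121\right)\right) = 106 \left(162 + 41\right) = 106 \cdot 203 = 21518$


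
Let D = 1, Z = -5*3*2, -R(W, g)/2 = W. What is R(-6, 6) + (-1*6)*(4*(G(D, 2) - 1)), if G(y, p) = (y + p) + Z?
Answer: 684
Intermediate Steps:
R(W, g) = -2*W
Z = -30 (Z = -15*2 = -30)
G(y, p) = -30 + p + y (G(y, p) = (y + p) - 30 = (p + y) - 30 = -30 + p + y)
R(-6, 6) + (-1*6)*(4*(G(D, 2) - 1)) = -2*(-6) + (-1*6)*(4*((-30 + 2 + 1) - 1)) = 12 - 24*(-27 - 1) = 12 - 24*(-28) = 12 - 6*(-112) = 12 + 672 = 684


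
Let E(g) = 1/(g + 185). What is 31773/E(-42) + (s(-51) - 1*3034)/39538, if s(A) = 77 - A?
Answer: 89821221038/19769 ≈ 4.5435e+6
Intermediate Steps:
E(g) = 1/(185 + g)
31773/E(-42) + (s(-51) - 1*3034)/39538 = 31773/(1/(185 - 42)) + ((77 - 1*(-51)) - 1*3034)/39538 = 31773/(1/143) + ((77 + 51) - 3034)*(1/39538) = 31773/(1/143) + (128 - 3034)*(1/39538) = 31773*143 - 2906*1/39538 = 4543539 - 1453/19769 = 89821221038/19769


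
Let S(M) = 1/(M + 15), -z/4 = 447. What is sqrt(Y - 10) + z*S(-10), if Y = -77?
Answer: -1788/5 + I*sqrt(87) ≈ -357.6 + 9.3274*I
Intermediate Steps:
z = -1788 (z = -4*447 = -1788)
S(M) = 1/(15 + M)
sqrt(Y - 10) + z*S(-10) = sqrt(-77 - 10) - 1788/(15 - 10) = sqrt(-87) - 1788/5 = I*sqrt(87) - 1788*1/5 = I*sqrt(87) - 1788/5 = -1788/5 + I*sqrt(87)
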